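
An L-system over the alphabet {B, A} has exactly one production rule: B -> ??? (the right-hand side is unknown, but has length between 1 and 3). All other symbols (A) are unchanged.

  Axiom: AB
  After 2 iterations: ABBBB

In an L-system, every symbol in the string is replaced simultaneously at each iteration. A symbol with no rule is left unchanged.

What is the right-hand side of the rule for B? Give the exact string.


Answer: BB

Derivation:
Trying B -> BB:
  Step 0: AB
  Step 1: ABB
  Step 2: ABBBB
Matches the given result.


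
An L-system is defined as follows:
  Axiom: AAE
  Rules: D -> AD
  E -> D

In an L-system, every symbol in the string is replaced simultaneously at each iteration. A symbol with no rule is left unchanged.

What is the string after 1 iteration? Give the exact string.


Answer: AAD

Derivation:
Step 0: AAE
Step 1: AAD


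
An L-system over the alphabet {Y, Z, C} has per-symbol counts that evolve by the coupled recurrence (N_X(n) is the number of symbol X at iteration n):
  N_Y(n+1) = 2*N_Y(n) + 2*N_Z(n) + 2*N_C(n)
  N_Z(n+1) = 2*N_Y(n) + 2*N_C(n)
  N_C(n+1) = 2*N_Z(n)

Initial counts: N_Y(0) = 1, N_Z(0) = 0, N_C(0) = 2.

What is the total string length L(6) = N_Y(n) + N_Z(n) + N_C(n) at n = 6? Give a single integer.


Answer: 12288

Derivation:
Step 0: N_Y=1, N_Z=0, N_C=2, L=3
Step 1: N_Y=6, N_Z=6, N_C=0, L=12
Step 2: N_Y=24, N_Z=12, N_C=12, L=48
Step 3: N_Y=96, N_Z=72, N_C=24, L=192
Step 4: N_Y=384, N_Z=240, N_C=144, L=768
Step 5: N_Y=1536, N_Z=1056, N_C=480, L=3072
Step 6: N_Y=6144, N_Z=4032, N_C=2112, L=12288


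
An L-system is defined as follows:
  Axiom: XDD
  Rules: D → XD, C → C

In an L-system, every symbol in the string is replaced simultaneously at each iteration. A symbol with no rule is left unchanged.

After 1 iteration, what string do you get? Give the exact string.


Answer: XXDXD

Derivation:
Step 0: XDD
Step 1: XXDXD


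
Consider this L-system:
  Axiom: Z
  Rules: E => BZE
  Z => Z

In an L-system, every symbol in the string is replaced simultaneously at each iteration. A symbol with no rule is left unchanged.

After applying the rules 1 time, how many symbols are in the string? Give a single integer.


Step 0: length = 1
Step 1: length = 1

Answer: 1


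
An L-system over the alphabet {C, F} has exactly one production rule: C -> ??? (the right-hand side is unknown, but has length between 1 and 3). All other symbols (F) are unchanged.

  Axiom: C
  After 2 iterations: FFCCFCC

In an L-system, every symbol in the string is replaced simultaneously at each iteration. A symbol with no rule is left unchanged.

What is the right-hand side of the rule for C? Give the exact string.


Answer: FCC

Derivation:
Trying C -> FCC:
  Step 0: C
  Step 1: FCC
  Step 2: FFCCFCC
Matches the given result.


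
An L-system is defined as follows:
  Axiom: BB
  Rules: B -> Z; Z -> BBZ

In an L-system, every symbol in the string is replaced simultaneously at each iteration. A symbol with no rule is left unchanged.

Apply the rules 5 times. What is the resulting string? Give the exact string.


Answer: ZZBBZZZBBZBBZBBZZZBBZZZBBZZZBBZBBZBBZZZBBZ

Derivation:
Step 0: BB
Step 1: ZZ
Step 2: BBZBBZ
Step 3: ZZBBZZZBBZ
Step 4: BBZBBZZZBBZBBZBBZZZBBZ
Step 5: ZZBBZZZBBZBBZBBZZZBBZZZBBZZZBBZBBZBBZZZBBZ


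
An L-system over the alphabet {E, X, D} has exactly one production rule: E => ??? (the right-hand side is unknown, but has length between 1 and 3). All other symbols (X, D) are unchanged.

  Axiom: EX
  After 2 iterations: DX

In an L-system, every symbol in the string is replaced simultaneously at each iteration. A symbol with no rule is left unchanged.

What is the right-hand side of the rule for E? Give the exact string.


Answer: D

Derivation:
Trying E => D:
  Step 0: EX
  Step 1: DX
  Step 2: DX
Matches the given result.


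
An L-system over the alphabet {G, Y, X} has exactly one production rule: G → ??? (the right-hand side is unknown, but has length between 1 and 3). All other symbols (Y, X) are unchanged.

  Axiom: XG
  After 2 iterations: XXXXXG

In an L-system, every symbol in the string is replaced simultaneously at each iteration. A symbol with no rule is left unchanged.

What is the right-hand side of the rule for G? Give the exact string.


Trying G → XXG:
  Step 0: XG
  Step 1: XXXG
  Step 2: XXXXXG
Matches the given result.

Answer: XXG


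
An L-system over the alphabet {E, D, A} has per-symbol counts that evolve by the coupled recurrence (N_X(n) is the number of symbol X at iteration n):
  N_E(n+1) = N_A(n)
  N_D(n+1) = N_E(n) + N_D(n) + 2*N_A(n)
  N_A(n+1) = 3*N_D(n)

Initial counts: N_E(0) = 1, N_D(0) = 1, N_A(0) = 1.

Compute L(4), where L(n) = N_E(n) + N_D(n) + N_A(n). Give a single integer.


Answer: 263

Derivation:
Step 0: N_E=1, N_D=1, N_A=1, L=3
Step 1: N_E=1, N_D=4, N_A=3, L=8
Step 2: N_E=3, N_D=11, N_A=12, L=26
Step 3: N_E=12, N_D=38, N_A=33, L=83
Step 4: N_E=33, N_D=116, N_A=114, L=263


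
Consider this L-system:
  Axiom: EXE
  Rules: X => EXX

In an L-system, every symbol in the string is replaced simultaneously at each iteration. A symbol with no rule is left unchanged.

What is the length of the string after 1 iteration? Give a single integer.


Answer: 5

Derivation:
Step 0: length = 3
Step 1: length = 5


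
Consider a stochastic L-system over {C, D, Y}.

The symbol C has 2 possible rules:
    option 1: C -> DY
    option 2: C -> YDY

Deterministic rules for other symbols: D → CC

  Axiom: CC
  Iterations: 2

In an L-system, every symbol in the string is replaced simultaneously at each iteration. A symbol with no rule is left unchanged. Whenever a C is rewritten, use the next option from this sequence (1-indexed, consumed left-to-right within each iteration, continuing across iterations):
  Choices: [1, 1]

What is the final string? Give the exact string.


Step 0: CC
Step 1: DYDY  (used choices [1, 1])
Step 2: CCYCCY  (used choices [])

Answer: CCYCCY


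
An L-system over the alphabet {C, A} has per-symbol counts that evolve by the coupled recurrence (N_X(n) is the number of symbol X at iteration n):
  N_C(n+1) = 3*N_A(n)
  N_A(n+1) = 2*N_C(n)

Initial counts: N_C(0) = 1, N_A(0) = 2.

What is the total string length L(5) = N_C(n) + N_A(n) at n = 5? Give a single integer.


Step 0: N_C=1, N_A=2, L=3
Step 1: N_C=6, N_A=2, L=8
Step 2: N_C=6, N_A=12, L=18
Step 3: N_C=36, N_A=12, L=48
Step 4: N_C=36, N_A=72, L=108
Step 5: N_C=216, N_A=72, L=288

Answer: 288


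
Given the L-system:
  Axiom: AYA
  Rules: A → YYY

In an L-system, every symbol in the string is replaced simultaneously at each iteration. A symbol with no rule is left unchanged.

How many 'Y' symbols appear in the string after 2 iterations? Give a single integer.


Step 0: AYA  (1 'Y')
Step 1: YYYYYYY  (7 'Y')
Step 2: YYYYYYY  (7 'Y')

Answer: 7


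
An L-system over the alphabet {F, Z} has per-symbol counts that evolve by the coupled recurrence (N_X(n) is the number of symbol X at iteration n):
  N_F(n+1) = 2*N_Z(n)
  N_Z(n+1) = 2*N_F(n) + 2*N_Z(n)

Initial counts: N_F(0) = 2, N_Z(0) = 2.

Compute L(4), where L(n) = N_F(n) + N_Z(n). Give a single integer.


Step 0: N_F=2, N_Z=2, L=4
Step 1: N_F=4, N_Z=8, L=12
Step 2: N_F=16, N_Z=24, L=40
Step 3: N_F=48, N_Z=80, L=128
Step 4: N_F=160, N_Z=256, L=416

Answer: 416


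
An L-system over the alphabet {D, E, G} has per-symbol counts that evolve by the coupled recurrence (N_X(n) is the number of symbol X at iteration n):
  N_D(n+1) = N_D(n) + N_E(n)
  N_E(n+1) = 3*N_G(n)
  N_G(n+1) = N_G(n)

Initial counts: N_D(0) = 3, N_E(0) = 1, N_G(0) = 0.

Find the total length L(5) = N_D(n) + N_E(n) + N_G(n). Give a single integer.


Step 0: N_D=3, N_E=1, N_G=0, L=4
Step 1: N_D=4, N_E=0, N_G=0, L=4
Step 2: N_D=4, N_E=0, N_G=0, L=4
Step 3: N_D=4, N_E=0, N_G=0, L=4
Step 4: N_D=4, N_E=0, N_G=0, L=4
Step 5: N_D=4, N_E=0, N_G=0, L=4

Answer: 4


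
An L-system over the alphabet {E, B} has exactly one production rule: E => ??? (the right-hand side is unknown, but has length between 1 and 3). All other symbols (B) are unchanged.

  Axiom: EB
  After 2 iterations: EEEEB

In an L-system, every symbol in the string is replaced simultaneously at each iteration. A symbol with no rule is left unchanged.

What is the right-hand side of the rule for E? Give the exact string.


Answer: EE

Derivation:
Trying E => EE:
  Step 0: EB
  Step 1: EEB
  Step 2: EEEEB
Matches the given result.


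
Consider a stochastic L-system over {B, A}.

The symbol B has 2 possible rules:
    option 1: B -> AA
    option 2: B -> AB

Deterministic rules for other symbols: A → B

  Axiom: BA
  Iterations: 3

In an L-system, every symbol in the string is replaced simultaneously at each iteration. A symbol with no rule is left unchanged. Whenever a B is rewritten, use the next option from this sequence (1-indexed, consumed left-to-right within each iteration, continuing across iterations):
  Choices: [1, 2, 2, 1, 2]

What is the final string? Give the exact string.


Answer: ABAABAB

Derivation:
Step 0: BA
Step 1: AAB  (used choices [1])
Step 2: BBAB  (used choices [2])
Step 3: ABAABAB  (used choices [2, 1, 2])


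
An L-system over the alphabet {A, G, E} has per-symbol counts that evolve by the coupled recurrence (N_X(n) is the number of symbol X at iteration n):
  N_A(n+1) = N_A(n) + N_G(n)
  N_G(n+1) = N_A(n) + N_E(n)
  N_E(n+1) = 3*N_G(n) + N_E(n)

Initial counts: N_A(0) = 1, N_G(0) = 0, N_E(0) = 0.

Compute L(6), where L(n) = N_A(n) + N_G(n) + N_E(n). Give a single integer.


Answer: 246

Derivation:
Step 0: N_A=1, N_G=0, N_E=0, L=1
Step 1: N_A=1, N_G=1, N_E=0, L=2
Step 2: N_A=2, N_G=1, N_E=3, L=6
Step 3: N_A=3, N_G=5, N_E=6, L=14
Step 4: N_A=8, N_G=9, N_E=21, L=38
Step 5: N_A=17, N_G=29, N_E=48, L=94
Step 6: N_A=46, N_G=65, N_E=135, L=246


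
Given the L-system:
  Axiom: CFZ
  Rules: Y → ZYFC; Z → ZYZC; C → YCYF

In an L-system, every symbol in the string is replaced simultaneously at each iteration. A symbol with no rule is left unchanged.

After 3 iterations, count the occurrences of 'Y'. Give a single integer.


Answer: 30

Derivation:
Step 0: CFZ  (0 'Y')
Step 1: YCYFFZYZC  (3 'Y')
Step 2: ZYFCYCYFZYFCFFZYZCZYFCZYZCYCYF  (9 'Y')
Step 3: ZYZCZYFCFYCYFZYFCYCYFZYFCFZYZCZYFCFYCYFFFZYZCZYFCZYZCYCYFZYZCZYFCFYCYFZYZCZYFCZYZCYCYFZYFCYCYFZYFCF  (30 'Y')


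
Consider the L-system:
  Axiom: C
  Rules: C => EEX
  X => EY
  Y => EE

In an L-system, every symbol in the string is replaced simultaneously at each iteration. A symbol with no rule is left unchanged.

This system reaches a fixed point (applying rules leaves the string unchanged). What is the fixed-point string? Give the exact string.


Step 0: C
Step 1: EEX
Step 2: EEEY
Step 3: EEEEE
Step 4: EEEEE  (unchanged — fixed point at step 3)

Answer: EEEEE


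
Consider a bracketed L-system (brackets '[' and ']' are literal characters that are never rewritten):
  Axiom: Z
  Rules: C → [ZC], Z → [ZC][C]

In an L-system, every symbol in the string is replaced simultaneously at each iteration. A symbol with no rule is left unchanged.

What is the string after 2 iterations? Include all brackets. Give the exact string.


Step 0: Z
Step 1: [ZC][C]
Step 2: [[ZC][C][ZC]][[ZC]]

Answer: [[ZC][C][ZC]][[ZC]]


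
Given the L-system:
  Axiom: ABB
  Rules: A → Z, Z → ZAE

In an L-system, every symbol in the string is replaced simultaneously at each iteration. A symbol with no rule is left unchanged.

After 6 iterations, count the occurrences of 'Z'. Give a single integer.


Answer: 8

Derivation:
Step 0: ABB  (0 'Z')
Step 1: ZBB  (1 'Z')
Step 2: ZAEBB  (1 'Z')
Step 3: ZAEZEBB  (2 'Z')
Step 4: ZAEZEZAEEBB  (3 'Z')
Step 5: ZAEZEZAEEZAEZEEBB  (5 'Z')
Step 6: ZAEZEZAEEZAEZEEZAEZEZAEEEBB  (8 'Z')


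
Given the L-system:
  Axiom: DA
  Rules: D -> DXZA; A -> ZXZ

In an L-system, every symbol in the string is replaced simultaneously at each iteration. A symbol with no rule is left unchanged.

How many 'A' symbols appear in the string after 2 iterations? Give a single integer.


Answer: 1

Derivation:
Step 0: DA  (1 'A')
Step 1: DXZAZXZ  (1 'A')
Step 2: DXZAXZZXZZXZ  (1 'A')


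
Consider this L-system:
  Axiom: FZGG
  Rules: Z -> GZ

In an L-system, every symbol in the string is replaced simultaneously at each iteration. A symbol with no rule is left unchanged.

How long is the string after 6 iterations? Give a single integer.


Answer: 10

Derivation:
Step 0: length = 4
Step 1: length = 5
Step 2: length = 6
Step 3: length = 7
Step 4: length = 8
Step 5: length = 9
Step 6: length = 10


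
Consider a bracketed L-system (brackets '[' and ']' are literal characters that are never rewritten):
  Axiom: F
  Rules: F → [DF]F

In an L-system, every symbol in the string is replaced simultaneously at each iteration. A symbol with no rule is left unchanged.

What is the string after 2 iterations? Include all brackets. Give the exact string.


Step 0: F
Step 1: [DF]F
Step 2: [D[DF]F][DF]F

Answer: [D[DF]F][DF]F


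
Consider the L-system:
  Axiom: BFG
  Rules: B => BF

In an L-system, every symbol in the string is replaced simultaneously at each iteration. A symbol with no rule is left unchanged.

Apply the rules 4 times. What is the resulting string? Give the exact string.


Answer: BFFFFFG

Derivation:
Step 0: BFG
Step 1: BFFG
Step 2: BFFFG
Step 3: BFFFFG
Step 4: BFFFFFG


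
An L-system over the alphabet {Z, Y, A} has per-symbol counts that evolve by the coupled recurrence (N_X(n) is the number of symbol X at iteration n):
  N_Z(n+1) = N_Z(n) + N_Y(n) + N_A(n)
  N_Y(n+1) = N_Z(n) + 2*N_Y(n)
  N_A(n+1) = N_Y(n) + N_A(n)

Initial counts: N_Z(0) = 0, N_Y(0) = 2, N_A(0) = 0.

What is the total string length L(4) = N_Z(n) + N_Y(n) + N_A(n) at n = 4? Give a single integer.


Step 0: N_Z=0, N_Y=2, N_A=0, L=2
Step 1: N_Z=2, N_Y=4, N_A=2, L=8
Step 2: N_Z=8, N_Y=10, N_A=6, L=24
Step 3: N_Z=24, N_Y=28, N_A=16, L=68
Step 4: N_Z=68, N_Y=80, N_A=44, L=192

Answer: 192


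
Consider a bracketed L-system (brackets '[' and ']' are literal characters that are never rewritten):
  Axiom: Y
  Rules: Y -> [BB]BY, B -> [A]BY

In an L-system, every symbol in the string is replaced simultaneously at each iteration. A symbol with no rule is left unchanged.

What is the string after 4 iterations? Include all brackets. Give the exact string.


Step 0: Y
Step 1: [BB]BY
Step 2: [[A]BY[A]BY][A]BY[BB]BY
Step 3: [[A][A]BY[BB]BY[A][A]BY[BB]BY][A][A]BY[BB]BY[[A]BY[A]BY][A]BY[BB]BY
Step 4: [[A][A][A]BY[BB]BY[[A]BY[A]BY][A]BY[BB]BY[A][A][A]BY[BB]BY[[A]BY[A]BY][A]BY[BB]BY][A][A][A]BY[BB]BY[[A]BY[A]BY][A]BY[BB]BY[[A][A]BY[BB]BY[A][A]BY[BB]BY][A][A]BY[BB]BY[[A]BY[A]BY][A]BY[BB]BY

Answer: [[A][A][A]BY[BB]BY[[A]BY[A]BY][A]BY[BB]BY[A][A][A]BY[BB]BY[[A]BY[A]BY][A]BY[BB]BY][A][A][A]BY[BB]BY[[A]BY[A]BY][A]BY[BB]BY[[A][A]BY[BB]BY[A][A]BY[BB]BY][A][A]BY[BB]BY[[A]BY[A]BY][A]BY[BB]BY


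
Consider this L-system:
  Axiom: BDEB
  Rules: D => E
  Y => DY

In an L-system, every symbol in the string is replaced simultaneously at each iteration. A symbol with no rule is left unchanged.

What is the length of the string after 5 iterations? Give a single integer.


Answer: 4

Derivation:
Step 0: length = 4
Step 1: length = 4
Step 2: length = 4
Step 3: length = 4
Step 4: length = 4
Step 5: length = 4


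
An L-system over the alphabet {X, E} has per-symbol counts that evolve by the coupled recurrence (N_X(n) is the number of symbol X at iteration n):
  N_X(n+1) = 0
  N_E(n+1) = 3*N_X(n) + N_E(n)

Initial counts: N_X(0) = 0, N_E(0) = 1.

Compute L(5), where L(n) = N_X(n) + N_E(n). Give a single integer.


Answer: 1

Derivation:
Step 0: N_X=0, N_E=1, L=1
Step 1: N_X=0, N_E=1, L=1
Step 2: N_X=0, N_E=1, L=1
Step 3: N_X=0, N_E=1, L=1
Step 4: N_X=0, N_E=1, L=1
Step 5: N_X=0, N_E=1, L=1


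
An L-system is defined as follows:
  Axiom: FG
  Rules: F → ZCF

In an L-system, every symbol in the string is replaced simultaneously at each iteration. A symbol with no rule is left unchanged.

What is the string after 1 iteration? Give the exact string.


Step 0: FG
Step 1: ZCFG

Answer: ZCFG


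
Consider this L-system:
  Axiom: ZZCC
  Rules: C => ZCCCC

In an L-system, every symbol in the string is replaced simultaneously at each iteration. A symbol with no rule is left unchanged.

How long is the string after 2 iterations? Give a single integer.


Step 0: length = 4
Step 1: length = 12
Step 2: length = 44

Answer: 44


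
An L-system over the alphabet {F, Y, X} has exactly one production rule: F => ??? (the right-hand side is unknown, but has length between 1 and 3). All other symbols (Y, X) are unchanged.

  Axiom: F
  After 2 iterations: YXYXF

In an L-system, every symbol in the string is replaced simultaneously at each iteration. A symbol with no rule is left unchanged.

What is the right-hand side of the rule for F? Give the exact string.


Answer: YXF

Derivation:
Trying F => YXF:
  Step 0: F
  Step 1: YXF
  Step 2: YXYXF
Matches the given result.


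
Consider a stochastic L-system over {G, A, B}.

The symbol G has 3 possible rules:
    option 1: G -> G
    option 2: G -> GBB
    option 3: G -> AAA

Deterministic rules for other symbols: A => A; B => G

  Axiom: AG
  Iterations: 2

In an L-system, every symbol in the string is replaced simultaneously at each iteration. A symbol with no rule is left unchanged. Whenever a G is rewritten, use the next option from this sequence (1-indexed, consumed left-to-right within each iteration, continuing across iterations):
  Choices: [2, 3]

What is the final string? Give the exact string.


Step 0: AG
Step 1: AGBB  (used choices [2])
Step 2: AAAAGG  (used choices [3])

Answer: AAAAGG


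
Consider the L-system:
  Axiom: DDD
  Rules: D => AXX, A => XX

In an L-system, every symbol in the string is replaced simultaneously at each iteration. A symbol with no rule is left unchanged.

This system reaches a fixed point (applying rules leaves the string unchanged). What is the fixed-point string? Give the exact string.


Answer: XXXXXXXXXXXX

Derivation:
Step 0: DDD
Step 1: AXXAXXAXX
Step 2: XXXXXXXXXXXX
Step 3: XXXXXXXXXXXX  (unchanged — fixed point at step 2)


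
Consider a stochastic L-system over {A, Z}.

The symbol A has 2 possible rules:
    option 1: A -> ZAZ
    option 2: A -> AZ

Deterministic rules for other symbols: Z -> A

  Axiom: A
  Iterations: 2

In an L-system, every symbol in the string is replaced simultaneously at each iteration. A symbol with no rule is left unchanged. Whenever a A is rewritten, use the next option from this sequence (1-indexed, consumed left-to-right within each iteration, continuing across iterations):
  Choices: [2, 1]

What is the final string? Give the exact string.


Step 0: A
Step 1: AZ  (used choices [2])
Step 2: ZAZA  (used choices [1])

Answer: ZAZA


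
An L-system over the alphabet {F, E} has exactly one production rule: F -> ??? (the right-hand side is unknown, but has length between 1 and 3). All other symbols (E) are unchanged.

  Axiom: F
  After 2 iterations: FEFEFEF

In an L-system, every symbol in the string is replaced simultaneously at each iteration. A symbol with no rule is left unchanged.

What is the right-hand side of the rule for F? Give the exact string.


Trying F -> FEF:
  Step 0: F
  Step 1: FEF
  Step 2: FEFEFEF
Matches the given result.

Answer: FEF


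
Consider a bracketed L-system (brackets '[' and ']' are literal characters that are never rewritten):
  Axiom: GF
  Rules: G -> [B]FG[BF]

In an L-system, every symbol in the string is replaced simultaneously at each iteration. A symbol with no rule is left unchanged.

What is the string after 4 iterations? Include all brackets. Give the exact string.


Answer: [B]F[B]F[B]F[B]FG[BF][BF][BF][BF]F

Derivation:
Step 0: GF
Step 1: [B]FG[BF]F
Step 2: [B]F[B]FG[BF][BF]F
Step 3: [B]F[B]F[B]FG[BF][BF][BF]F
Step 4: [B]F[B]F[B]F[B]FG[BF][BF][BF][BF]F


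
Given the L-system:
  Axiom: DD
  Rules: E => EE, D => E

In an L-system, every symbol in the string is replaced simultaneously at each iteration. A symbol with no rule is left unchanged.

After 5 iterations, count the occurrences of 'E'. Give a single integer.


Answer: 32

Derivation:
Step 0: DD  (0 'E')
Step 1: EE  (2 'E')
Step 2: EEEE  (4 'E')
Step 3: EEEEEEEE  (8 'E')
Step 4: EEEEEEEEEEEEEEEE  (16 'E')
Step 5: EEEEEEEEEEEEEEEEEEEEEEEEEEEEEEEE  (32 'E')


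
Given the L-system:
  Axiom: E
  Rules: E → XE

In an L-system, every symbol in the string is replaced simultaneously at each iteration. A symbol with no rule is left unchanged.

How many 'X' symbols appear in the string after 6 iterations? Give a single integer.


Step 0: E  (0 'X')
Step 1: XE  (1 'X')
Step 2: XXE  (2 'X')
Step 3: XXXE  (3 'X')
Step 4: XXXXE  (4 'X')
Step 5: XXXXXE  (5 'X')
Step 6: XXXXXXE  (6 'X')

Answer: 6


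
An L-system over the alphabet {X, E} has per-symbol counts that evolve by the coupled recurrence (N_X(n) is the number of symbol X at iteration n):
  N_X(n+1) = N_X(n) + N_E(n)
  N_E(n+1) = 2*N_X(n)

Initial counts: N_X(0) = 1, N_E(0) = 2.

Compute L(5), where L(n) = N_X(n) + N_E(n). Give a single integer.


Step 0: N_X=1, N_E=2, L=3
Step 1: N_X=3, N_E=2, L=5
Step 2: N_X=5, N_E=6, L=11
Step 3: N_X=11, N_E=10, L=21
Step 4: N_X=21, N_E=22, L=43
Step 5: N_X=43, N_E=42, L=85

Answer: 85


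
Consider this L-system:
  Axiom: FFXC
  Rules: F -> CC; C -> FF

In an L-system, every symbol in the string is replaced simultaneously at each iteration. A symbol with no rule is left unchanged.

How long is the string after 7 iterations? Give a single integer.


Answer: 385

Derivation:
Step 0: length = 4
Step 1: length = 7
Step 2: length = 13
Step 3: length = 25
Step 4: length = 49
Step 5: length = 97
Step 6: length = 193
Step 7: length = 385


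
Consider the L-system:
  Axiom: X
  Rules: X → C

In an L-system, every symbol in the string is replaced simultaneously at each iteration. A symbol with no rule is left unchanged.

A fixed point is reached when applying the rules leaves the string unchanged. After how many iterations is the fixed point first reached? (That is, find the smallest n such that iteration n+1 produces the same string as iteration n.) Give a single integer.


Answer: 1

Derivation:
Step 0: X
Step 1: C
Step 2: C  (unchanged — fixed point at step 1)


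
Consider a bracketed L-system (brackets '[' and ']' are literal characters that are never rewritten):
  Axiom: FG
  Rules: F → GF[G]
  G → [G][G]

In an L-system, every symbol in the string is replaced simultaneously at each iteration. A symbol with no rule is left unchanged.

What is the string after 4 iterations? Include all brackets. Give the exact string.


Step 0: FG
Step 1: GF[G][G][G]
Step 2: [G][G]GF[G][[G][G]][[G][G]][[G][G]]
Step 3: [[G][G]][[G][G]][G][G]GF[G][[G][G]][[[G][G]][[G][G]]][[[G][G]][[G][G]]][[[G][G]][[G][G]]]
Step 4: [[[G][G]][[G][G]]][[[G][G]][[G][G]]][[G][G]][[G][G]][G][G]GF[G][[G][G]][[[G][G]][[G][G]]][[[[G][G]][[G][G]]][[[G][G]][[G][G]]]][[[[G][G]][[G][G]]][[[G][G]][[G][G]]]][[[[G][G]][[G][G]]][[[G][G]][[G][G]]]]

Answer: [[[G][G]][[G][G]]][[[G][G]][[G][G]]][[G][G]][[G][G]][G][G]GF[G][[G][G]][[[G][G]][[G][G]]][[[[G][G]][[G][G]]][[[G][G]][[G][G]]]][[[[G][G]][[G][G]]][[[G][G]][[G][G]]]][[[[G][G]][[G][G]]][[[G][G]][[G][G]]]]


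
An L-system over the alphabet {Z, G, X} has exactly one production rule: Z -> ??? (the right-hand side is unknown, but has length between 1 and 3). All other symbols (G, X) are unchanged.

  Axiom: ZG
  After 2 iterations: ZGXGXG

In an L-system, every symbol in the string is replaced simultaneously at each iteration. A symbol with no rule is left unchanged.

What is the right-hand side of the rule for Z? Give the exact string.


Trying Z -> ZGX:
  Step 0: ZG
  Step 1: ZGXG
  Step 2: ZGXGXG
Matches the given result.

Answer: ZGX


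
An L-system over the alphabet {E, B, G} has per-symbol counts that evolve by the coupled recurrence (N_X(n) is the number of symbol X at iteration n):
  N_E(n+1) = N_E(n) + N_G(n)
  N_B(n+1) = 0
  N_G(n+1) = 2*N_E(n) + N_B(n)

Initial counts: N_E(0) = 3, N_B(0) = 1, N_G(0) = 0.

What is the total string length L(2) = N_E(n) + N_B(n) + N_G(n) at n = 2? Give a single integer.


Answer: 16

Derivation:
Step 0: N_E=3, N_B=1, N_G=0, L=4
Step 1: N_E=3, N_B=0, N_G=7, L=10
Step 2: N_E=10, N_B=0, N_G=6, L=16


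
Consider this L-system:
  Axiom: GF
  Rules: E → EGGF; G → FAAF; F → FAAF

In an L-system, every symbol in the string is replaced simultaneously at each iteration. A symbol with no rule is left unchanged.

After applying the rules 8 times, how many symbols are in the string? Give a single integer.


Step 0: length = 2
Step 1: length = 8
Step 2: length = 20
Step 3: length = 44
Step 4: length = 92
Step 5: length = 188
Step 6: length = 380
Step 7: length = 764
Step 8: length = 1532

Answer: 1532


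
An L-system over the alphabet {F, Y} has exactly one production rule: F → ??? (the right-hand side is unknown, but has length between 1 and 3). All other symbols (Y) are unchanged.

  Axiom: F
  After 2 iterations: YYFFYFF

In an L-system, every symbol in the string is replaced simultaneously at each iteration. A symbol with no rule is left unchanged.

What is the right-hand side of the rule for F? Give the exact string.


Trying F → YFF:
  Step 0: F
  Step 1: YFF
  Step 2: YYFFYFF
Matches the given result.

Answer: YFF


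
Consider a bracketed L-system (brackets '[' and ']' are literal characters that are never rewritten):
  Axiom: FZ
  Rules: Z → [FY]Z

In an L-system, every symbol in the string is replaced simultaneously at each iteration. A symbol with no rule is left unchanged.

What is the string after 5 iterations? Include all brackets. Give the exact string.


Answer: F[FY][FY][FY][FY][FY]Z

Derivation:
Step 0: FZ
Step 1: F[FY]Z
Step 2: F[FY][FY]Z
Step 3: F[FY][FY][FY]Z
Step 4: F[FY][FY][FY][FY]Z
Step 5: F[FY][FY][FY][FY][FY]Z


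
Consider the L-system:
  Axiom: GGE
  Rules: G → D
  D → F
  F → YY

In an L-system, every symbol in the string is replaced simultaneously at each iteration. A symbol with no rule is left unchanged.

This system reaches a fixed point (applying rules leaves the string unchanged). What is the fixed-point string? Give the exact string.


Answer: YYYYE

Derivation:
Step 0: GGE
Step 1: DDE
Step 2: FFE
Step 3: YYYYE
Step 4: YYYYE  (unchanged — fixed point at step 3)


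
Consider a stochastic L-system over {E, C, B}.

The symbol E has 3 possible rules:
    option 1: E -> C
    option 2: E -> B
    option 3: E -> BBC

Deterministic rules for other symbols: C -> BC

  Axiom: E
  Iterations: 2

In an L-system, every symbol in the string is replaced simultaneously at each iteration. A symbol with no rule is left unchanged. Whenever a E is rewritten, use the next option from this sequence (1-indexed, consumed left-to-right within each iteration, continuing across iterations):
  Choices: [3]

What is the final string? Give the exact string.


Answer: BBBC

Derivation:
Step 0: E
Step 1: BBC  (used choices [3])
Step 2: BBBC  (used choices [])


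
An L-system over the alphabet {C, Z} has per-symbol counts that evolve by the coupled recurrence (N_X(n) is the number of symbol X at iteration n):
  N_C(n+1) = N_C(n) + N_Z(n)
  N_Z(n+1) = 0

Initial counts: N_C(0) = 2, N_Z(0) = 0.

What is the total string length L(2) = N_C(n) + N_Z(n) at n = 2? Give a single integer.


Answer: 2

Derivation:
Step 0: N_C=2, N_Z=0, L=2
Step 1: N_C=2, N_Z=0, L=2
Step 2: N_C=2, N_Z=0, L=2


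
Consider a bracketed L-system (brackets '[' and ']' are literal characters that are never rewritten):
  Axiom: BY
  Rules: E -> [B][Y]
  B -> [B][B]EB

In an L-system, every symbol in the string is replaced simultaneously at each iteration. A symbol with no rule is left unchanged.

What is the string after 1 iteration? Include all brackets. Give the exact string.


Step 0: BY
Step 1: [B][B]EBY

Answer: [B][B]EBY


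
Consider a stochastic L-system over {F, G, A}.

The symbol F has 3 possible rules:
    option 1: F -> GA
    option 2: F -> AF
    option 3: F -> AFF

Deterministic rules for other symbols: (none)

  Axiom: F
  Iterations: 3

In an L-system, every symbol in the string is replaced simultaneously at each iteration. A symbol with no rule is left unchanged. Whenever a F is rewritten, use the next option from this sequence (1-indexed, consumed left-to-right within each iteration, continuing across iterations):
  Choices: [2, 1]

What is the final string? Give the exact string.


Answer: AGA

Derivation:
Step 0: F
Step 1: AF  (used choices [2])
Step 2: AGA  (used choices [1])
Step 3: AGA  (used choices [])


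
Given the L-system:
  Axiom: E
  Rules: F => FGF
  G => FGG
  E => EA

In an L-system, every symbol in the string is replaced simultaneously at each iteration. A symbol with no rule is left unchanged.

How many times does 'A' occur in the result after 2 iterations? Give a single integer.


Answer: 2

Derivation:
Step 0: E  (0 'A')
Step 1: EA  (1 'A')
Step 2: EAA  (2 'A')


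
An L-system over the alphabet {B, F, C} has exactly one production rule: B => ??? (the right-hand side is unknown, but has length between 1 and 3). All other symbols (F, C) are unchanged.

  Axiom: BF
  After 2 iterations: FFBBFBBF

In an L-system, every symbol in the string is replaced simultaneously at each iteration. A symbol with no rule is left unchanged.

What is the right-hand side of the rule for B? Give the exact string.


Trying B => FBB:
  Step 0: BF
  Step 1: FBBF
  Step 2: FFBBFBBF
Matches the given result.

Answer: FBB


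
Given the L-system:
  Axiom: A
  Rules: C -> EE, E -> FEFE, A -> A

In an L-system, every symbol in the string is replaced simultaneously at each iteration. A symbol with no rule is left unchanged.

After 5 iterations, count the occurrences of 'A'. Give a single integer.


Answer: 1

Derivation:
Step 0: A  (1 'A')
Step 1: A  (1 'A')
Step 2: A  (1 'A')
Step 3: A  (1 'A')
Step 4: A  (1 'A')
Step 5: A  (1 'A')


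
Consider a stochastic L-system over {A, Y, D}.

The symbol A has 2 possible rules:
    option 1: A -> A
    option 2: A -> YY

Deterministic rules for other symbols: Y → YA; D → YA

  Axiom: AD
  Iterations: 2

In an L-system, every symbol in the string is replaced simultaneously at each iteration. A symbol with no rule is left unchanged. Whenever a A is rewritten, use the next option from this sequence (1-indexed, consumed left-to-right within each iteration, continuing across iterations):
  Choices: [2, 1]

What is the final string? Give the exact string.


Answer: YAYAYAA

Derivation:
Step 0: AD
Step 1: YYYA  (used choices [2])
Step 2: YAYAYAA  (used choices [1])


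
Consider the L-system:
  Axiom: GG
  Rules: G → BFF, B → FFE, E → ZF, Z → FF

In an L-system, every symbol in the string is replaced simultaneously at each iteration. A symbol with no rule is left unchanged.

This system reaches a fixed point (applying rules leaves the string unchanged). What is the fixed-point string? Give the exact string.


Step 0: GG
Step 1: BFFBFF
Step 2: FFEFFFFEFF
Step 3: FFZFFFFFZFFF
Step 4: FFFFFFFFFFFFFF
Step 5: FFFFFFFFFFFFFF  (unchanged — fixed point at step 4)

Answer: FFFFFFFFFFFFFF


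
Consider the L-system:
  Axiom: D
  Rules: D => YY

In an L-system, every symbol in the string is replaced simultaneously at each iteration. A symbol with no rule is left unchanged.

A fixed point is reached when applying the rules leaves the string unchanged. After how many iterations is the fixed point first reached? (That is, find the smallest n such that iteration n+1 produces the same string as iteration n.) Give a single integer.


Answer: 1

Derivation:
Step 0: D
Step 1: YY
Step 2: YY  (unchanged — fixed point at step 1)


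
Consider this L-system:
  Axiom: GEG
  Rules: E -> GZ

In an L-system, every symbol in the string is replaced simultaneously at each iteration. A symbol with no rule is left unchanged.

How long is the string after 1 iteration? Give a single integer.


Answer: 4

Derivation:
Step 0: length = 3
Step 1: length = 4


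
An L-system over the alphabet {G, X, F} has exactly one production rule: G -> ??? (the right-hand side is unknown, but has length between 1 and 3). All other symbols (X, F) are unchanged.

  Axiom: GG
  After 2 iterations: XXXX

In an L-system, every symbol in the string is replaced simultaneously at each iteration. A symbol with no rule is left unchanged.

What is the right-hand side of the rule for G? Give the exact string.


Trying G -> XX:
  Step 0: GG
  Step 1: XXXX
  Step 2: XXXX
Matches the given result.

Answer: XX


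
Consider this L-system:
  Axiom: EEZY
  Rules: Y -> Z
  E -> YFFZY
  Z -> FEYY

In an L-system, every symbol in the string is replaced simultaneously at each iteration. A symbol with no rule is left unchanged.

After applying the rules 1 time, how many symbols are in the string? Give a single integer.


Step 0: length = 4
Step 1: length = 15

Answer: 15


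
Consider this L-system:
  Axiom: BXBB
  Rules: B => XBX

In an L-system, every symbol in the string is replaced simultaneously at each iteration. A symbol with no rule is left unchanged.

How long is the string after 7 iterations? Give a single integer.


Step 0: length = 4
Step 1: length = 10
Step 2: length = 16
Step 3: length = 22
Step 4: length = 28
Step 5: length = 34
Step 6: length = 40
Step 7: length = 46

Answer: 46


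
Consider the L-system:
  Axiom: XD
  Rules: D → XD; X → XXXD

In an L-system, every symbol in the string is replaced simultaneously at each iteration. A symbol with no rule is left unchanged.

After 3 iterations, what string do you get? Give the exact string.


Step 0: XD
Step 1: XXXDXD
Step 2: XXXDXXXDXXXDXDXXXDXD
Step 3: XXXDXXXDXXXDXDXXXDXXXDXXXDXDXXXDXXXDXXXDXDXXXDXDXXXDXXXDXXXDXDXXXDXD

Answer: XXXDXXXDXXXDXDXXXDXXXDXXXDXDXXXDXXXDXXXDXDXXXDXDXXXDXXXDXXXDXDXXXDXD


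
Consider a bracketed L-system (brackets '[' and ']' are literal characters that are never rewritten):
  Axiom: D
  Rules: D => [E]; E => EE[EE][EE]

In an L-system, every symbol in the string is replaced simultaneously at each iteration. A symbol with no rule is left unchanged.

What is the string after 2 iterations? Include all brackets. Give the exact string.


Answer: [EE[EE][EE]]

Derivation:
Step 0: D
Step 1: [E]
Step 2: [EE[EE][EE]]


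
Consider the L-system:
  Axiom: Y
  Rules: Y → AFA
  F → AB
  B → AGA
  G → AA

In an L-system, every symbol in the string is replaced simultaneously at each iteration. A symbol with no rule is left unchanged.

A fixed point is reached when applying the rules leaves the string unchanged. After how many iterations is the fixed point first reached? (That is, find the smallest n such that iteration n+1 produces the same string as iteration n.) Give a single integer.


Step 0: Y
Step 1: AFA
Step 2: AABA
Step 3: AAAGAA
Step 4: AAAAAAA
Step 5: AAAAAAA  (unchanged — fixed point at step 4)

Answer: 4


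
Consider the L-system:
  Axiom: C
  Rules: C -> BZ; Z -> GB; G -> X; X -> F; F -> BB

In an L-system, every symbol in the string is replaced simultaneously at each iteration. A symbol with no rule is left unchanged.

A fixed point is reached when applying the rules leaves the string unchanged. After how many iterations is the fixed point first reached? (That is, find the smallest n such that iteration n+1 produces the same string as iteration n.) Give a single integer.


Answer: 5

Derivation:
Step 0: C
Step 1: BZ
Step 2: BGB
Step 3: BXB
Step 4: BFB
Step 5: BBBB
Step 6: BBBB  (unchanged — fixed point at step 5)


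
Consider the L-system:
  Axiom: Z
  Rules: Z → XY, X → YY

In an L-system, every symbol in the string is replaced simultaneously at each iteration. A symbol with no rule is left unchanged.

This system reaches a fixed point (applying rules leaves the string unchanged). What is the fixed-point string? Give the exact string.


Step 0: Z
Step 1: XY
Step 2: YYY
Step 3: YYY  (unchanged — fixed point at step 2)

Answer: YYY


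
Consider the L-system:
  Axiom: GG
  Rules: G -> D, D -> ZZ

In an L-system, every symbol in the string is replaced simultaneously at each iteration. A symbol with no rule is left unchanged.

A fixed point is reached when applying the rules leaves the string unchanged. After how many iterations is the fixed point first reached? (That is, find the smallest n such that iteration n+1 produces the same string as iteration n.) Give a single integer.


Answer: 2

Derivation:
Step 0: GG
Step 1: DD
Step 2: ZZZZ
Step 3: ZZZZ  (unchanged — fixed point at step 2)


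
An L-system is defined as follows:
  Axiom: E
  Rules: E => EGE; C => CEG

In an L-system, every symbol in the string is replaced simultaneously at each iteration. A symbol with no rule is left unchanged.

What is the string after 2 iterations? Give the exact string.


Answer: EGEGEGE

Derivation:
Step 0: E
Step 1: EGE
Step 2: EGEGEGE


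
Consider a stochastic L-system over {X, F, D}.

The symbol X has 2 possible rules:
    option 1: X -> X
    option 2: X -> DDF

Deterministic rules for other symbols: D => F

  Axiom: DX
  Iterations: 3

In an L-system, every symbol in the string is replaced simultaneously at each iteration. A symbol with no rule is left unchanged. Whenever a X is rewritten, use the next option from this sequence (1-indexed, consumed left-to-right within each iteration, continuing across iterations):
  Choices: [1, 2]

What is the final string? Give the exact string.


Step 0: DX
Step 1: FX  (used choices [1])
Step 2: FDDF  (used choices [2])
Step 3: FFFF  (used choices [])

Answer: FFFF


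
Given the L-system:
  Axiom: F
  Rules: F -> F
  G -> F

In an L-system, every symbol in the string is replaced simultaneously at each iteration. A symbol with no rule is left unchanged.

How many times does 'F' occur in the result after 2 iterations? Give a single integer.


Answer: 1

Derivation:
Step 0: F  (1 'F')
Step 1: F  (1 'F')
Step 2: F  (1 'F')


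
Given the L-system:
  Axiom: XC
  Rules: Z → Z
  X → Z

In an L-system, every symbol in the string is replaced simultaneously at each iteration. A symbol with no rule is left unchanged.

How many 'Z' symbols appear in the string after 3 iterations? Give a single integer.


Step 0: XC  (0 'Z')
Step 1: ZC  (1 'Z')
Step 2: ZC  (1 'Z')
Step 3: ZC  (1 'Z')

Answer: 1


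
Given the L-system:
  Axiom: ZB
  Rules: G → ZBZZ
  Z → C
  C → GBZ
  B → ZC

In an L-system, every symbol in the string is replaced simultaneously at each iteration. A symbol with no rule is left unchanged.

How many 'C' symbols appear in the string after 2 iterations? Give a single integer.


Step 0: ZB  (0 'C')
Step 1: CZC  (2 'C')
Step 2: GBZCGBZ  (1 'C')

Answer: 1


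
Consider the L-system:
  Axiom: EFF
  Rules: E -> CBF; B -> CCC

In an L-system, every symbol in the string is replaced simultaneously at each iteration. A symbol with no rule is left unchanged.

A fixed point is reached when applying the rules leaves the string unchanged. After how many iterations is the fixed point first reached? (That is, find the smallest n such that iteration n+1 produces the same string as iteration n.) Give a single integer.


Step 0: EFF
Step 1: CBFFF
Step 2: CCCCFFF
Step 3: CCCCFFF  (unchanged — fixed point at step 2)

Answer: 2


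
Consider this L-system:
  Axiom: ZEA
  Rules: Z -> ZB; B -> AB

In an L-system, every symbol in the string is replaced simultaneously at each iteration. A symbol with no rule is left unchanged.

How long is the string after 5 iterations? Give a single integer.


Answer: 18

Derivation:
Step 0: length = 3
Step 1: length = 4
Step 2: length = 6
Step 3: length = 9
Step 4: length = 13
Step 5: length = 18


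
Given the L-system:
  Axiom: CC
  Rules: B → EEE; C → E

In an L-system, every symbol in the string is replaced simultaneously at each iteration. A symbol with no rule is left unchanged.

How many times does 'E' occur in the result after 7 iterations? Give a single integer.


Answer: 2

Derivation:
Step 0: CC  (0 'E')
Step 1: EE  (2 'E')
Step 2: EE  (2 'E')
Step 3: EE  (2 'E')
Step 4: EE  (2 'E')
Step 5: EE  (2 'E')
Step 6: EE  (2 'E')
Step 7: EE  (2 'E')
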